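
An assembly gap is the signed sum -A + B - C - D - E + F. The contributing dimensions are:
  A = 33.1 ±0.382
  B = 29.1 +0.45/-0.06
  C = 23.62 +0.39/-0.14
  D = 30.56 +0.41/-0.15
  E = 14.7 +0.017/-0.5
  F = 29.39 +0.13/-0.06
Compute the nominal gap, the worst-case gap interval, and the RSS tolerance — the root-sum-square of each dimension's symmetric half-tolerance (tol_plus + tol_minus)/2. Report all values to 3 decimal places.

nominal=-43.490 wc=[-44.809,-41.738] rss=0.660

Stack each dimension's contribution:
  -A: nom -33.100 → Σnom=-33.100; wc +0.382/-0.382 → slack +0.382/-0.382; half-tol=0.382, Σhalf²=0.145924
  +B: nom +29.100 → Σnom=-4.000; wc +0.450/-0.060 → slack +0.832/-0.442; half-tol=0.255, Σhalf²=0.210949
  -C: nom -23.620 → Σnom=-27.620; wc +0.140/-0.390 → slack +0.972/-0.832; half-tol=0.265, Σhalf²=0.281174
  -D: nom -30.560 → Σnom=-58.180; wc +0.150/-0.410 → slack +1.122/-1.242; half-tol=0.280, Σhalf²=0.359574
  -E: nom -14.700 → Σnom=-72.880; wc +0.500/-0.017 → slack +1.622/-1.259; half-tol=0.259, Σhalf²=0.426396
  +F: nom +29.390 → Σnom=-43.490; wc +0.130/-0.060 → slack +1.752/-1.319; half-tol=0.095, Σhalf²=0.435421
Nominal = -43.490. Worst-case = [-43.490 - 1.319, -43.490 + 1.752] = [-44.809, -41.738]. RSS = √0.435421 = 0.660.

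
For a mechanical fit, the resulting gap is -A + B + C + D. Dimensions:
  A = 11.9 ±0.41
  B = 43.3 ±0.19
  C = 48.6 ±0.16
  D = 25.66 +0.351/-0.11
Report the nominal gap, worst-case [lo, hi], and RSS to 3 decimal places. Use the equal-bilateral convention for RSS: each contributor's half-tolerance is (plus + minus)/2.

Stack each dimension's contribution:
  -A: nom -11.900 → Σnom=-11.900; wc +0.410/-0.410 → slack +0.410/-0.410; half-tol=0.410, Σhalf²=0.168100
  +B: nom +43.300 → Σnom=31.400; wc +0.190/-0.190 → slack +0.600/-0.600; half-tol=0.190, Σhalf²=0.204200
  +C: nom +48.600 → Σnom=80.000; wc +0.160/-0.160 → slack +0.760/-0.760; half-tol=0.160, Σhalf²=0.229800
  +D: nom +25.660 → Σnom=105.660; wc +0.351/-0.110 → slack +1.111/-0.870; half-tol=0.230, Σhalf²=0.282930
Nominal = 105.660. Worst-case = [105.660 - 0.870, 105.660 + 1.111] = [104.790, 106.771]. RSS = √0.282930 = 0.532.

nominal=105.660 wc=[104.790,106.771] rss=0.532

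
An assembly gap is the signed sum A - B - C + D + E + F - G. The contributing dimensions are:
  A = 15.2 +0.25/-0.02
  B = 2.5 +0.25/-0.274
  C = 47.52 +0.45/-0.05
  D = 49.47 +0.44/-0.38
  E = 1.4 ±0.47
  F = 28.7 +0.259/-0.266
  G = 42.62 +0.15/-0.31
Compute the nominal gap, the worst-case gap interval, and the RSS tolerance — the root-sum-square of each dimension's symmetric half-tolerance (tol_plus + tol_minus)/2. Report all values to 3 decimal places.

Stack each dimension's contribution:
  +A: nom +15.200 → Σnom=15.200; wc +0.250/-0.020 → slack +0.250/-0.020; half-tol=0.135, Σhalf²=0.018225
  -B: nom -2.500 → Σnom=12.700; wc +0.274/-0.250 → slack +0.524/-0.270; half-tol=0.262, Σhalf²=0.086869
  -C: nom -47.520 → Σnom=-34.820; wc +0.050/-0.450 → slack +0.574/-0.720; half-tol=0.250, Σhalf²=0.149369
  +D: nom +49.470 → Σnom=14.650; wc +0.440/-0.380 → slack +1.014/-1.100; half-tol=0.410, Σhalf²=0.317469
  +E: nom +1.400 → Σnom=16.050; wc +0.470/-0.470 → slack +1.484/-1.570; half-tol=0.470, Σhalf²=0.538369
  +F: nom +28.700 → Σnom=44.750; wc +0.259/-0.266 → slack +1.743/-1.836; half-tol=0.263, Σhalf²=0.607275
  -G: nom -42.620 → Σnom=2.130; wc +0.310/-0.150 → slack +2.053/-1.986; half-tol=0.230, Σhalf²=0.660175
Nominal = 2.130. Worst-case = [2.130 - 1.986, 2.130 + 2.053] = [0.144, 4.183]. RSS = √0.660175 = 0.813.

nominal=2.130 wc=[0.144,4.183] rss=0.813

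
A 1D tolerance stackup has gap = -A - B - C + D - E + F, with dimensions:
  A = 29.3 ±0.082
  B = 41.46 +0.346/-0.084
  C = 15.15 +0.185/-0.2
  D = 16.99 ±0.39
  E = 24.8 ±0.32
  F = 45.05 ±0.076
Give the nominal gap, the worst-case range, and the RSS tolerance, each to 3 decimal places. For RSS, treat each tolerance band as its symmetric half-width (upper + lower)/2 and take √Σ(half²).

nominal=-48.670 wc=[-50.069,-47.518] rss=0.592

Stack each dimension's contribution:
  -A: nom -29.300 → Σnom=-29.300; wc +0.082/-0.082 → slack +0.082/-0.082; half-tol=0.082, Σhalf²=0.006724
  -B: nom -41.460 → Σnom=-70.760; wc +0.084/-0.346 → slack +0.166/-0.428; half-tol=0.215, Σhalf²=0.052949
  -C: nom -15.150 → Σnom=-85.910; wc +0.200/-0.185 → slack +0.366/-0.613; half-tol=0.193, Σhalf²=0.090005
  +D: nom +16.990 → Σnom=-68.920; wc +0.390/-0.390 → slack +0.756/-1.003; half-tol=0.390, Σhalf²=0.242105
  -E: nom -24.800 → Σnom=-93.720; wc +0.320/-0.320 → slack +1.076/-1.323; half-tol=0.320, Σhalf²=0.344505
  +F: nom +45.050 → Σnom=-48.670; wc +0.076/-0.076 → slack +1.152/-1.399; half-tol=0.076, Σhalf²=0.350281
Nominal = -48.670. Worst-case = [-48.670 - 1.399, -48.670 + 1.152] = [-50.069, -47.518]. RSS = √0.350281 = 0.592.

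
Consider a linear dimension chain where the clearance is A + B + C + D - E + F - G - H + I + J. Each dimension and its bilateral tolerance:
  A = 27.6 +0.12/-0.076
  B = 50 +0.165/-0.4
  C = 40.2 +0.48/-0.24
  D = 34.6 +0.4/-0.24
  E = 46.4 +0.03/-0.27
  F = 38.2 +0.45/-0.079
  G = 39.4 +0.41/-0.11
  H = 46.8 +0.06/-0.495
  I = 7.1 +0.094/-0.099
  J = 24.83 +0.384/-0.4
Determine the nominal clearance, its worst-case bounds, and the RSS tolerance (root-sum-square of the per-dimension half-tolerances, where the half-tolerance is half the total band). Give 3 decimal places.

nominal=89.930 wc=[87.896,92.898] rss=0.849

Stack each dimension's contribution:
  +A: nom +27.600 → Σnom=27.600; wc +0.120/-0.076 → slack +0.120/-0.076; half-tol=0.098, Σhalf²=0.009604
  +B: nom +50.000 → Σnom=77.600; wc +0.165/-0.400 → slack +0.285/-0.476; half-tol=0.283, Σhalf²=0.089410
  +C: nom +40.200 → Σnom=117.800; wc +0.480/-0.240 → slack +0.765/-0.716; half-tol=0.360, Σhalf²=0.219010
  +D: nom +34.600 → Σnom=152.400; wc +0.400/-0.240 → slack +1.165/-0.956; half-tol=0.320, Σhalf²=0.321410
  -E: nom -46.400 → Σnom=106.000; wc +0.270/-0.030 → slack +1.435/-0.986; half-tol=0.150, Σhalf²=0.343910
  +F: nom +38.200 → Σnom=144.200; wc +0.450/-0.079 → slack +1.885/-1.065; half-tol=0.265, Σhalf²=0.413871
  -G: nom -39.400 → Σnom=104.800; wc +0.110/-0.410 → slack +1.995/-1.475; half-tol=0.260, Σhalf²=0.481471
  -H: nom -46.800 → Σnom=58.000; wc +0.495/-0.060 → slack +2.490/-1.535; half-tol=0.277, Σhalf²=0.558477
  +I: nom +7.100 → Σnom=65.100; wc +0.094/-0.099 → slack +2.584/-1.634; half-tol=0.097, Σhalf²=0.567789
  +J: nom +24.830 → Σnom=89.930; wc +0.384/-0.400 → slack +2.968/-2.034; half-tol=0.392, Σhalf²=0.721453
Nominal = 89.930. Worst-case = [89.930 - 2.034, 89.930 + 2.968] = [87.896, 92.898]. RSS = √0.721453 = 0.849.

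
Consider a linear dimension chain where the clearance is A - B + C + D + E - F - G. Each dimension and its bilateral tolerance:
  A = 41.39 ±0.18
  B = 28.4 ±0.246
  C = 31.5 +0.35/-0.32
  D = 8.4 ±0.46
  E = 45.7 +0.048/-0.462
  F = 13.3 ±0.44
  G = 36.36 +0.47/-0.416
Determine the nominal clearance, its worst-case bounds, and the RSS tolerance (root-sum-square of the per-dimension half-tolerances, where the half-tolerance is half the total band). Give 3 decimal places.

Stack each dimension's contribution:
  +A: nom +41.390 → Σnom=41.390; wc +0.180/-0.180 → slack +0.180/-0.180; half-tol=0.180, Σhalf²=0.032400
  -B: nom -28.400 → Σnom=12.990; wc +0.246/-0.246 → slack +0.426/-0.426; half-tol=0.246, Σhalf²=0.092916
  +C: nom +31.500 → Σnom=44.490; wc +0.350/-0.320 → slack +0.776/-0.746; half-tol=0.335, Σhalf²=0.205141
  +D: nom +8.400 → Σnom=52.890; wc +0.460/-0.460 → slack +1.236/-1.206; half-tol=0.460, Σhalf²=0.416741
  +E: nom +45.700 → Σnom=98.590; wc +0.048/-0.462 → slack +1.284/-1.668; half-tol=0.255, Σhalf²=0.481766
  -F: nom -13.300 → Σnom=85.290; wc +0.440/-0.440 → slack +1.724/-2.108; half-tol=0.440, Σhalf²=0.675366
  -G: nom -36.360 → Σnom=48.930; wc +0.416/-0.470 → slack +2.140/-2.578; half-tol=0.443, Σhalf²=0.871615
Nominal = 48.930. Worst-case = [48.930 - 2.578, 48.930 + 2.140] = [46.352, 51.070]. RSS = √0.871615 = 0.934.

nominal=48.930 wc=[46.352,51.070] rss=0.934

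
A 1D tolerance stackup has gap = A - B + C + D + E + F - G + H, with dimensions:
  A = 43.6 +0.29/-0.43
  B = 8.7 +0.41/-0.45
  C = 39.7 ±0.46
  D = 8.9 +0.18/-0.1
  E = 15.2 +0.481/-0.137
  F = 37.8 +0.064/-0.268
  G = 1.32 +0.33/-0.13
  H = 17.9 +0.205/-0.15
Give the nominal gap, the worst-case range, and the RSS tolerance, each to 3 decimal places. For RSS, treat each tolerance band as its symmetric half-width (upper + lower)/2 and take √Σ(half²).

Stack each dimension's contribution:
  +A: nom +43.600 → Σnom=43.600; wc +0.290/-0.430 → slack +0.290/-0.430; half-tol=0.360, Σhalf²=0.129600
  -B: nom -8.700 → Σnom=34.900; wc +0.450/-0.410 → slack +0.740/-0.840; half-tol=0.430, Σhalf²=0.314500
  +C: nom +39.700 → Σnom=74.600; wc +0.460/-0.460 → slack +1.200/-1.300; half-tol=0.460, Σhalf²=0.526100
  +D: nom +8.900 → Σnom=83.500; wc +0.180/-0.100 → slack +1.380/-1.400; half-tol=0.140, Σhalf²=0.545700
  +E: nom +15.200 → Σnom=98.700; wc +0.481/-0.137 → slack +1.861/-1.537; half-tol=0.309, Σhalf²=0.641181
  +F: nom +37.800 → Σnom=136.500; wc +0.064/-0.268 → slack +1.925/-1.805; half-tol=0.166, Σhalf²=0.668737
  -G: nom -1.320 → Σnom=135.180; wc +0.130/-0.330 → slack +2.055/-2.135; half-tol=0.230, Σhalf²=0.721637
  +H: nom +17.900 → Σnom=153.080; wc +0.205/-0.150 → slack +2.260/-2.285; half-tol=0.177, Σhalf²=0.753143
Nominal = 153.080. Worst-case = [153.080 - 2.285, 153.080 + 2.260] = [150.795, 155.340]. RSS = √0.753143 = 0.868.

nominal=153.080 wc=[150.795,155.340] rss=0.868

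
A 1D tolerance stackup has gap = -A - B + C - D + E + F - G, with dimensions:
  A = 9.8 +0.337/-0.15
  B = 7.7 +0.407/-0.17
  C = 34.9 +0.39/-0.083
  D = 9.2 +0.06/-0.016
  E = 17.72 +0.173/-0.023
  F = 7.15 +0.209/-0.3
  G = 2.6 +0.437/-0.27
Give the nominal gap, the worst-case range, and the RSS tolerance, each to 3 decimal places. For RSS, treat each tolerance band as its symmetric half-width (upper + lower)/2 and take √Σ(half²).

Stack each dimension's contribution:
  -A: nom -9.800 → Σnom=-9.800; wc +0.150/-0.337 → slack +0.150/-0.337; half-tol=0.243, Σhalf²=0.059292
  -B: nom -7.700 → Σnom=-17.500; wc +0.170/-0.407 → slack +0.320/-0.744; half-tol=0.288, Σhalf²=0.142524
  +C: nom +34.900 → Σnom=17.400; wc +0.390/-0.083 → slack +0.710/-0.827; half-tol=0.237, Σhalf²=0.198457
  -D: nom -9.200 → Σnom=8.200; wc +0.016/-0.060 → slack +0.726/-0.887; half-tol=0.038, Σhalf²=0.199901
  +E: nom +17.720 → Σnom=25.920; wc +0.173/-0.023 → slack +0.899/-0.910; half-tol=0.098, Σhalf²=0.209505
  +F: nom +7.150 → Σnom=33.070; wc +0.209/-0.300 → slack +1.108/-1.210; half-tol=0.255, Σhalf²=0.274275
  -G: nom -2.600 → Σnom=30.470; wc +0.270/-0.437 → slack +1.378/-1.647; half-tol=0.354, Σhalf²=0.399237
Nominal = 30.470. Worst-case = [30.470 - 1.647, 30.470 + 1.378] = [28.823, 31.848]. RSS = √0.399237 = 0.632.

nominal=30.470 wc=[28.823,31.848] rss=0.632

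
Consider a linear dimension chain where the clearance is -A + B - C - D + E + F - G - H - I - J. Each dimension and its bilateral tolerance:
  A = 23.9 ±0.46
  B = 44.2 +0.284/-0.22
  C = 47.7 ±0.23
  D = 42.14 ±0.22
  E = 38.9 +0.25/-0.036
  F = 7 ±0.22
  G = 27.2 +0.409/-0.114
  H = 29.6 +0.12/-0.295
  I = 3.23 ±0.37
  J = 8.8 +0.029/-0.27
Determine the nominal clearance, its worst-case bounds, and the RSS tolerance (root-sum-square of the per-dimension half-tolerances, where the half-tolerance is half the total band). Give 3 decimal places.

Stack each dimension's contribution:
  -A: nom -23.900 → Σnom=-23.900; wc +0.460/-0.460 → slack +0.460/-0.460; half-tol=0.460, Σhalf²=0.211600
  +B: nom +44.200 → Σnom=20.300; wc +0.284/-0.220 → slack +0.744/-0.680; half-tol=0.252, Σhalf²=0.275104
  -C: nom -47.700 → Σnom=-27.400; wc +0.230/-0.230 → slack +0.974/-0.910; half-tol=0.230, Σhalf²=0.328004
  -D: nom -42.140 → Σnom=-69.540; wc +0.220/-0.220 → slack +1.194/-1.130; half-tol=0.220, Σhalf²=0.376404
  +E: nom +38.900 → Σnom=-30.640; wc +0.250/-0.036 → slack +1.444/-1.166; half-tol=0.143, Σhalf²=0.396853
  +F: nom +7.000 → Σnom=-23.640; wc +0.220/-0.220 → slack +1.664/-1.386; half-tol=0.220, Σhalf²=0.445253
  -G: nom -27.200 → Σnom=-50.840; wc +0.114/-0.409 → slack +1.778/-1.795; half-tol=0.262, Σhalf²=0.513635
  -H: nom -29.600 → Σnom=-80.440; wc +0.295/-0.120 → slack +2.073/-1.915; half-tol=0.207, Σhalf²=0.556692
  -I: nom -3.230 → Σnom=-83.670; wc +0.370/-0.370 → slack +2.443/-2.285; half-tol=0.370, Σhalf²=0.693592
  -J: nom -8.800 → Σnom=-92.470; wc +0.270/-0.029 → slack +2.713/-2.314; half-tol=0.150, Σhalf²=0.715942
Nominal = -92.470. Worst-case = [-92.470 - 2.314, -92.470 + 2.713] = [-94.784, -89.757]. RSS = √0.715942 = 0.846.

nominal=-92.470 wc=[-94.784,-89.757] rss=0.846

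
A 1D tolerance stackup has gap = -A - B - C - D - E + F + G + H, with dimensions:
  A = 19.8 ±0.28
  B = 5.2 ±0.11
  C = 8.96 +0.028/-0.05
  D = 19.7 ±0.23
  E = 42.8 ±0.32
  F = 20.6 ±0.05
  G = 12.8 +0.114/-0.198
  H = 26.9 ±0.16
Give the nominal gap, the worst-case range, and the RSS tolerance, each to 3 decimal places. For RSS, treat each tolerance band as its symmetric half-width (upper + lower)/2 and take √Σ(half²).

nominal=-36.160 wc=[-37.536,-34.846] rss=0.548

Stack each dimension's contribution:
  -A: nom -19.800 → Σnom=-19.800; wc +0.280/-0.280 → slack +0.280/-0.280; half-tol=0.280, Σhalf²=0.078400
  -B: nom -5.200 → Σnom=-25.000; wc +0.110/-0.110 → slack +0.390/-0.390; half-tol=0.110, Σhalf²=0.090500
  -C: nom -8.960 → Σnom=-33.960; wc +0.050/-0.028 → slack +0.440/-0.418; half-tol=0.039, Σhalf²=0.092021
  -D: nom -19.700 → Σnom=-53.660; wc +0.230/-0.230 → slack +0.670/-0.648; half-tol=0.230, Σhalf²=0.144921
  -E: nom -42.800 → Σnom=-96.460; wc +0.320/-0.320 → slack +0.990/-0.968; half-tol=0.320, Σhalf²=0.247321
  +F: nom +20.600 → Σnom=-75.860; wc +0.050/-0.050 → slack +1.040/-1.018; half-tol=0.050, Σhalf²=0.249821
  +G: nom +12.800 → Σnom=-63.060; wc +0.114/-0.198 → slack +1.154/-1.216; half-tol=0.156, Σhalf²=0.274157
  +H: nom +26.900 → Σnom=-36.160; wc +0.160/-0.160 → slack +1.314/-1.376; half-tol=0.160, Σhalf²=0.299757
Nominal = -36.160. Worst-case = [-36.160 - 1.376, -36.160 + 1.314] = [-37.536, -34.846]. RSS = √0.299757 = 0.548.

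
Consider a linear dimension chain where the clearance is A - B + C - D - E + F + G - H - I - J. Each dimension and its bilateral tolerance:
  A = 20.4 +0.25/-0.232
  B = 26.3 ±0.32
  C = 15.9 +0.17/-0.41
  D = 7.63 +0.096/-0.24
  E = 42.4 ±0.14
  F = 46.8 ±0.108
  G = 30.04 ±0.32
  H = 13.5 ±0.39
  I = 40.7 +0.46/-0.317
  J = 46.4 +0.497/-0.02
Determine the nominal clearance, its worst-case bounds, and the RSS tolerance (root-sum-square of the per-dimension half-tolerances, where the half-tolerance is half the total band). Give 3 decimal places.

nominal=-63.790 wc=[-66.763,-61.515] rss=0.881

Stack each dimension's contribution:
  +A: nom +20.400 → Σnom=20.400; wc +0.250/-0.232 → slack +0.250/-0.232; half-tol=0.241, Σhalf²=0.058081
  -B: nom -26.300 → Σnom=-5.900; wc +0.320/-0.320 → slack +0.570/-0.552; half-tol=0.320, Σhalf²=0.160481
  +C: nom +15.900 → Σnom=10.000; wc +0.170/-0.410 → slack +0.740/-0.962; half-tol=0.290, Σhalf²=0.244581
  -D: nom -7.630 → Σnom=2.370; wc +0.240/-0.096 → slack +0.980/-1.058; half-tol=0.168, Σhalf²=0.272805
  -E: nom -42.400 → Σnom=-40.030; wc +0.140/-0.140 → slack +1.120/-1.198; half-tol=0.140, Σhalf²=0.292405
  +F: nom +46.800 → Σnom=6.770; wc +0.108/-0.108 → slack +1.228/-1.306; half-tol=0.108, Σhalf²=0.304069
  +G: nom +30.040 → Σnom=36.810; wc +0.320/-0.320 → slack +1.548/-1.626; half-tol=0.320, Σhalf²=0.406469
  -H: nom -13.500 → Σnom=23.310; wc +0.390/-0.390 → slack +1.938/-2.016; half-tol=0.390, Σhalf²=0.558569
  -I: nom -40.700 → Σnom=-17.390; wc +0.317/-0.460 → slack +2.255/-2.476; half-tol=0.389, Σhalf²=0.709501
  -J: nom -46.400 → Σnom=-63.790; wc +0.020/-0.497 → slack +2.275/-2.973; half-tol=0.259, Σhalf²=0.776323
Nominal = -63.790. Worst-case = [-63.790 - 2.973, -63.790 + 2.275] = [-66.763, -61.515]. RSS = √0.776323 = 0.881.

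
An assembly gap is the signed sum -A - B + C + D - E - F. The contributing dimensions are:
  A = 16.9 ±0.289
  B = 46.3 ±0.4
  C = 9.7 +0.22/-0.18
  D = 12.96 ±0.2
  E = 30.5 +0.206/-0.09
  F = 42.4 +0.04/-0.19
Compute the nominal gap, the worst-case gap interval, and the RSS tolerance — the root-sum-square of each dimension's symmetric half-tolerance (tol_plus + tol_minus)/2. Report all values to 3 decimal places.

Stack each dimension's contribution:
  -A: nom -16.900 → Σnom=-16.900; wc +0.289/-0.289 → slack +0.289/-0.289; half-tol=0.289, Σhalf²=0.083521
  -B: nom -46.300 → Σnom=-63.200; wc +0.400/-0.400 → slack +0.689/-0.689; half-tol=0.400, Σhalf²=0.243521
  +C: nom +9.700 → Σnom=-53.500; wc +0.220/-0.180 → slack +0.909/-0.869; half-tol=0.200, Σhalf²=0.283521
  +D: nom +12.960 → Σnom=-40.540; wc +0.200/-0.200 → slack +1.109/-1.069; half-tol=0.200, Σhalf²=0.323521
  -E: nom -30.500 → Σnom=-71.040; wc +0.090/-0.206 → slack +1.199/-1.275; half-tol=0.148, Σhalf²=0.345425
  -F: nom -42.400 → Σnom=-113.440; wc +0.190/-0.040 → slack +1.389/-1.315; half-tol=0.115, Σhalf²=0.358650
Nominal = -113.440. Worst-case = [-113.440 - 1.315, -113.440 + 1.389] = [-114.755, -112.051]. RSS = √0.358650 = 0.599.

nominal=-113.440 wc=[-114.755,-112.051] rss=0.599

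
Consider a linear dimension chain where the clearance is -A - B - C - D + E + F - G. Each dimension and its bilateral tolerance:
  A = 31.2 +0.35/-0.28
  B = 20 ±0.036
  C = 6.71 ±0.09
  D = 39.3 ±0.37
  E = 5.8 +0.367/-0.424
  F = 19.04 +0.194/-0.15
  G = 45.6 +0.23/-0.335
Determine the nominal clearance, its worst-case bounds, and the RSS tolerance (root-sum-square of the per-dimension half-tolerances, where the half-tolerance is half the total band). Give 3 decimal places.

nominal=-117.970 wc=[-119.620,-116.298] rss=0.715

Stack each dimension's contribution:
  -A: nom -31.200 → Σnom=-31.200; wc +0.280/-0.350 → slack +0.280/-0.350; half-tol=0.315, Σhalf²=0.099225
  -B: nom -20.000 → Σnom=-51.200; wc +0.036/-0.036 → slack +0.316/-0.386; half-tol=0.036, Σhalf²=0.100521
  -C: nom -6.710 → Σnom=-57.910; wc +0.090/-0.090 → slack +0.406/-0.476; half-tol=0.090, Σhalf²=0.108621
  -D: nom -39.300 → Σnom=-97.210; wc +0.370/-0.370 → slack +0.776/-0.846; half-tol=0.370, Σhalf²=0.245521
  +E: nom +5.800 → Σnom=-91.410; wc +0.367/-0.424 → slack +1.143/-1.270; half-tol=0.395, Σhalf²=0.401941
  +F: nom +19.040 → Σnom=-72.370; wc +0.194/-0.150 → slack +1.337/-1.420; half-tol=0.172, Σhalf²=0.431525
  -G: nom -45.600 → Σnom=-117.970; wc +0.335/-0.230 → slack +1.672/-1.650; half-tol=0.283, Σhalf²=0.511332
Nominal = -117.970. Worst-case = [-117.970 - 1.650, -117.970 + 1.672] = [-119.620, -116.298]. RSS = √0.511332 = 0.715.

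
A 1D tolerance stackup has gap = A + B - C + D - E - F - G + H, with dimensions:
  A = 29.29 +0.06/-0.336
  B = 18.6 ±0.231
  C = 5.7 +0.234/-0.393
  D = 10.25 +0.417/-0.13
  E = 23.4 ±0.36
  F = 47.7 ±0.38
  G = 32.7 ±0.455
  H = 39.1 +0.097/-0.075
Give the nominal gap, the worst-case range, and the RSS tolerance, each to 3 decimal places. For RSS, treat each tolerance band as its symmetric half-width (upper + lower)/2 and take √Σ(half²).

Stack each dimension's contribution:
  +A: nom +29.290 → Σnom=29.290; wc +0.060/-0.336 → slack +0.060/-0.336; half-tol=0.198, Σhalf²=0.039204
  +B: nom +18.600 → Σnom=47.890; wc +0.231/-0.231 → slack +0.291/-0.567; half-tol=0.231, Σhalf²=0.092565
  -C: nom -5.700 → Σnom=42.190; wc +0.393/-0.234 → slack +0.684/-0.801; half-tol=0.314, Σhalf²=0.190847
  +D: nom +10.250 → Σnom=52.440; wc +0.417/-0.130 → slack +1.101/-0.931; half-tol=0.273, Σhalf²=0.265649
  -E: nom -23.400 → Σnom=29.040; wc +0.360/-0.360 → slack +1.461/-1.291; half-tol=0.360, Σhalf²=0.395249
  -F: nom -47.700 → Σnom=-18.660; wc +0.380/-0.380 → slack +1.841/-1.671; half-tol=0.380, Σhalf²=0.539650
  -G: nom -32.700 → Σnom=-51.360; wc +0.455/-0.455 → slack +2.296/-2.126; half-tol=0.455, Σhalf²=0.746675
  +H: nom +39.100 → Σnom=-12.260; wc +0.097/-0.075 → slack +2.393/-2.201; half-tol=0.086, Σhalf²=0.754070
Nominal = -12.260. Worst-case = [-12.260 - 2.201, -12.260 + 2.393] = [-14.461, -9.867]. RSS = √0.754070 = 0.868.

nominal=-12.260 wc=[-14.461,-9.867] rss=0.868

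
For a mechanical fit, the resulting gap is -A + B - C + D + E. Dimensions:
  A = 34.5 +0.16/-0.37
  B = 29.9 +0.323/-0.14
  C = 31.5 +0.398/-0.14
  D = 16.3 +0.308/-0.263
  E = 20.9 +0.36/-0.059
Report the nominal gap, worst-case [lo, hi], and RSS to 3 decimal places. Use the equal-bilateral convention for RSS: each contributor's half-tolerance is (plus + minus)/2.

Stack each dimension's contribution:
  -A: nom -34.500 → Σnom=-34.500; wc +0.370/-0.160 → slack +0.370/-0.160; half-tol=0.265, Σhalf²=0.070225
  +B: nom +29.900 → Σnom=-4.600; wc +0.323/-0.140 → slack +0.693/-0.300; half-tol=0.232, Σhalf²=0.123817
  -C: nom -31.500 → Σnom=-36.100; wc +0.140/-0.398 → slack +0.833/-0.698; half-tol=0.269, Σhalf²=0.196178
  +D: nom +16.300 → Σnom=-19.800; wc +0.308/-0.263 → slack +1.141/-0.961; half-tol=0.285, Σhalf²=0.277689
  +E: nom +20.900 → Σnom=1.100; wc +0.360/-0.059 → slack +1.501/-1.020; half-tol=0.209, Σhalf²=0.321579
Nominal = 1.100. Worst-case = [1.100 - 1.020, 1.100 + 1.501] = [0.080, 2.601]. RSS = √0.321579 = 0.567.

nominal=1.100 wc=[0.080,2.601] rss=0.567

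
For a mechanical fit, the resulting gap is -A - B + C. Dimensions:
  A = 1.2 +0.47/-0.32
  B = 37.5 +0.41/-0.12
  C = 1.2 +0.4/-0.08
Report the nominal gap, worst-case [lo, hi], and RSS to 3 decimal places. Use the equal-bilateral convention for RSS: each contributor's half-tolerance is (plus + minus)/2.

nominal=-37.500 wc=[-38.460,-36.660] rss=0.533

Stack each dimension's contribution:
  -A: nom -1.200 → Σnom=-1.200; wc +0.320/-0.470 → slack +0.320/-0.470; half-tol=0.395, Σhalf²=0.156025
  -B: nom -37.500 → Σnom=-38.700; wc +0.120/-0.410 → slack +0.440/-0.880; half-tol=0.265, Σhalf²=0.226250
  +C: nom +1.200 → Σnom=-37.500; wc +0.400/-0.080 → slack +0.840/-0.960; half-tol=0.240, Σhalf²=0.283850
Nominal = -37.500. Worst-case = [-37.500 - 0.960, -37.500 + 0.840] = [-38.460, -36.660]. RSS = √0.283850 = 0.533.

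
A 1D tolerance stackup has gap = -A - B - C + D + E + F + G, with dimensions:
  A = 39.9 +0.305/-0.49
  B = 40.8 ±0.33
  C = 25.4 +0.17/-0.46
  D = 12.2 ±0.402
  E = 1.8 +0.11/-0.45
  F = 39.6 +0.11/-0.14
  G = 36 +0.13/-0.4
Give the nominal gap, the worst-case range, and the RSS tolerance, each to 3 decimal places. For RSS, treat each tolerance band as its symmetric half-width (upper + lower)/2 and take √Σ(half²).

Stack each dimension's contribution:
  -A: nom -39.900 → Σnom=-39.900; wc +0.490/-0.305 → slack +0.490/-0.305; half-tol=0.397, Σhalf²=0.158006
  -B: nom -40.800 → Σnom=-80.700; wc +0.330/-0.330 → slack +0.820/-0.635; half-tol=0.330, Σhalf²=0.266906
  -C: nom -25.400 → Σnom=-106.100; wc +0.460/-0.170 → slack +1.280/-0.805; half-tol=0.315, Σhalf²=0.366131
  +D: nom +12.200 → Σnom=-93.900; wc +0.402/-0.402 → slack +1.682/-1.207; half-tol=0.402, Σhalf²=0.527735
  +E: nom +1.800 → Σnom=-92.100; wc +0.110/-0.450 → slack +1.792/-1.657; half-tol=0.280, Σhalf²=0.606135
  +F: nom +39.600 → Σnom=-52.500; wc +0.110/-0.140 → slack +1.902/-1.797; half-tol=0.125, Σhalf²=0.621760
  +G: nom +36.000 → Σnom=-16.500; wc +0.130/-0.400 → slack +2.032/-2.197; half-tol=0.265, Σhalf²=0.691985
Nominal = -16.500. Worst-case = [-16.500 - 2.197, -16.500 + 2.032] = [-18.697, -14.468]. RSS = √0.691985 = 0.832.

nominal=-16.500 wc=[-18.697,-14.468] rss=0.832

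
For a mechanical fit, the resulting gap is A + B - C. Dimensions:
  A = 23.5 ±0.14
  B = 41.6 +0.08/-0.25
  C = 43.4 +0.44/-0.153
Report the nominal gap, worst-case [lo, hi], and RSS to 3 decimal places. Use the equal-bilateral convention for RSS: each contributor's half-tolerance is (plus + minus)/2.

Stack each dimension's contribution:
  +A: nom +23.500 → Σnom=23.500; wc +0.140/-0.140 → slack +0.140/-0.140; half-tol=0.140, Σhalf²=0.019600
  +B: nom +41.600 → Σnom=65.100; wc +0.080/-0.250 → slack +0.220/-0.390; half-tol=0.165, Σhalf²=0.046825
  -C: nom -43.400 → Σnom=21.700; wc +0.153/-0.440 → slack +0.373/-0.830; half-tol=0.296, Σhalf²=0.134737
Nominal = 21.700. Worst-case = [21.700 - 0.830, 21.700 + 0.373] = [20.870, 22.073]. RSS = √0.134737 = 0.367.

nominal=21.700 wc=[20.870,22.073] rss=0.367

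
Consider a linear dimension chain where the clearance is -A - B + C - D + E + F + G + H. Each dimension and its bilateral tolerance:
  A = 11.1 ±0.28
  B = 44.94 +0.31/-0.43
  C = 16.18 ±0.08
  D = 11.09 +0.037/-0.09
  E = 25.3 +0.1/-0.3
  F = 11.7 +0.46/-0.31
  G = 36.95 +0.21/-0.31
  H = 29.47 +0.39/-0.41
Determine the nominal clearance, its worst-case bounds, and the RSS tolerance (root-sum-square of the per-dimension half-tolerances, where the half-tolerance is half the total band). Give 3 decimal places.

Stack each dimension's contribution:
  -A: nom -11.100 → Σnom=-11.100; wc +0.280/-0.280 → slack +0.280/-0.280; half-tol=0.280, Σhalf²=0.078400
  -B: nom -44.940 → Σnom=-56.040; wc +0.430/-0.310 → slack +0.710/-0.590; half-tol=0.370, Σhalf²=0.215300
  +C: nom +16.180 → Σnom=-39.860; wc +0.080/-0.080 → slack +0.790/-0.670; half-tol=0.080, Σhalf²=0.221700
  -D: nom -11.090 → Σnom=-50.950; wc +0.090/-0.037 → slack +0.880/-0.707; half-tol=0.064, Σhalf²=0.225732
  +E: nom +25.300 → Σnom=-25.650; wc +0.100/-0.300 → slack +0.980/-1.007; half-tol=0.200, Σhalf²=0.265732
  +F: nom +11.700 → Σnom=-13.950; wc +0.460/-0.310 → slack +1.440/-1.317; half-tol=0.385, Σhalf²=0.413957
  +G: nom +36.950 → Σnom=23.000; wc +0.210/-0.310 → slack +1.650/-1.627; half-tol=0.260, Σhalf²=0.481557
  +H: nom +29.470 → Σnom=52.470; wc +0.390/-0.410 → slack +2.040/-2.037; half-tol=0.400, Σhalf²=0.641557
Nominal = 52.470. Worst-case = [52.470 - 2.037, 52.470 + 2.040] = [50.433, 54.510]. RSS = √0.641557 = 0.801.

nominal=52.470 wc=[50.433,54.510] rss=0.801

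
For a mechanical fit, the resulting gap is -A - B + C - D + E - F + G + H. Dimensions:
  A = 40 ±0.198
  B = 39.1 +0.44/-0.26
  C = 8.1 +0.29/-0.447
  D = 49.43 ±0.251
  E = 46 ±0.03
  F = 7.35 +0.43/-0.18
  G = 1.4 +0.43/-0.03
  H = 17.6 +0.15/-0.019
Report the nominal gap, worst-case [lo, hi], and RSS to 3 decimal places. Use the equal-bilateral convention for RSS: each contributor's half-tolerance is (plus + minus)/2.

nominal=-62.780 wc=[-64.625,-60.991] rss=0.717

Stack each dimension's contribution:
  -A: nom -40.000 → Σnom=-40.000; wc +0.198/-0.198 → slack +0.198/-0.198; half-tol=0.198, Σhalf²=0.039204
  -B: nom -39.100 → Σnom=-79.100; wc +0.260/-0.440 → slack +0.458/-0.638; half-tol=0.350, Σhalf²=0.161704
  +C: nom +8.100 → Σnom=-71.000; wc +0.290/-0.447 → slack +0.748/-1.085; half-tol=0.368, Σhalf²=0.297496
  -D: nom -49.430 → Σnom=-120.430; wc +0.251/-0.251 → slack +0.999/-1.336; half-tol=0.251, Σhalf²=0.360497
  +E: nom +46.000 → Σnom=-74.430; wc +0.030/-0.030 → slack +1.029/-1.366; half-tol=0.030, Σhalf²=0.361397
  -F: nom -7.350 → Σnom=-81.780; wc +0.180/-0.430 → slack +1.209/-1.796; half-tol=0.305, Σhalf²=0.454422
  +G: nom +1.400 → Σnom=-80.380; wc +0.430/-0.030 → slack +1.639/-1.826; half-tol=0.230, Σhalf²=0.507322
  +H: nom +17.600 → Σnom=-62.780; wc +0.150/-0.019 → slack +1.789/-1.845; half-tol=0.084, Σhalf²=0.514462
Nominal = -62.780. Worst-case = [-62.780 - 1.845, -62.780 + 1.789] = [-64.625, -60.991]. RSS = √0.514462 = 0.717.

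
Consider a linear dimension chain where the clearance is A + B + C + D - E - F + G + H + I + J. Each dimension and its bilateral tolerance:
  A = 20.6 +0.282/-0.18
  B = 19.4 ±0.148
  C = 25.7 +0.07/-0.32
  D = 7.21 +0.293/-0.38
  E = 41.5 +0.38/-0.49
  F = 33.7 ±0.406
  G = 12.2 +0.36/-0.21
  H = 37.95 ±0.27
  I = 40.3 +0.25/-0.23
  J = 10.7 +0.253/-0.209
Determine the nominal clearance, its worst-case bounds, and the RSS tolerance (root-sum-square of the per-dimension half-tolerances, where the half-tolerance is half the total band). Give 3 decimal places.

Stack each dimension's contribution:
  +A: nom +20.600 → Σnom=20.600; wc +0.282/-0.180 → slack +0.282/-0.180; half-tol=0.231, Σhalf²=0.053361
  +B: nom +19.400 → Σnom=40.000; wc +0.148/-0.148 → slack +0.430/-0.328; half-tol=0.148, Σhalf²=0.075265
  +C: nom +25.700 → Σnom=65.700; wc +0.070/-0.320 → slack +0.500/-0.648; half-tol=0.195, Σhalf²=0.113290
  +D: nom +7.210 → Σnom=72.910; wc +0.293/-0.380 → slack +0.793/-1.028; half-tol=0.337, Σhalf²=0.226522
  -E: nom -41.500 → Σnom=31.410; wc +0.490/-0.380 → slack +1.283/-1.408; half-tol=0.435, Σhalf²=0.415747
  -F: nom -33.700 → Σnom=-2.290; wc +0.406/-0.406 → slack +1.689/-1.814; half-tol=0.406, Σhalf²=0.580583
  +G: nom +12.200 → Σnom=9.910; wc +0.360/-0.210 → slack +2.049/-2.024; half-tol=0.285, Σhalf²=0.661808
  +H: nom +37.950 → Σnom=47.860; wc +0.270/-0.270 → slack +2.319/-2.294; half-tol=0.270, Σhalf²=0.734708
  +I: nom +40.300 → Σnom=88.160; wc +0.250/-0.230 → slack +2.569/-2.524; half-tol=0.240, Σhalf²=0.792308
  +J: nom +10.700 → Σnom=98.860; wc +0.253/-0.209 → slack +2.822/-2.733; half-tol=0.231, Σhalf²=0.845669
Nominal = 98.860. Worst-case = [98.860 - 2.733, 98.860 + 2.822] = [96.127, 101.682]. RSS = √0.845669 = 0.920.

nominal=98.860 wc=[96.127,101.682] rss=0.920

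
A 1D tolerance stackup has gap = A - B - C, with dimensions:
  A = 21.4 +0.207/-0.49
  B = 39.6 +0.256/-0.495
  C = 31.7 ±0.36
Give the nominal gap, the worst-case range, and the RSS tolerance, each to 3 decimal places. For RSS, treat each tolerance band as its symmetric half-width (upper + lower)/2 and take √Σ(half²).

Stack each dimension's contribution:
  +A: nom +21.400 → Σnom=21.400; wc +0.207/-0.490 → slack +0.207/-0.490; half-tol=0.348, Σhalf²=0.121452
  -B: nom -39.600 → Σnom=-18.200; wc +0.495/-0.256 → slack +0.702/-0.746; half-tol=0.376, Σhalf²=0.262452
  -C: nom -31.700 → Σnom=-49.900; wc +0.360/-0.360 → slack +1.062/-1.106; half-tol=0.360, Σhalf²=0.392052
Nominal = -49.900. Worst-case = [-49.900 - 1.106, -49.900 + 1.062] = [-51.006, -48.838]. RSS = √0.392052 = 0.626.

nominal=-49.900 wc=[-51.006,-48.838] rss=0.626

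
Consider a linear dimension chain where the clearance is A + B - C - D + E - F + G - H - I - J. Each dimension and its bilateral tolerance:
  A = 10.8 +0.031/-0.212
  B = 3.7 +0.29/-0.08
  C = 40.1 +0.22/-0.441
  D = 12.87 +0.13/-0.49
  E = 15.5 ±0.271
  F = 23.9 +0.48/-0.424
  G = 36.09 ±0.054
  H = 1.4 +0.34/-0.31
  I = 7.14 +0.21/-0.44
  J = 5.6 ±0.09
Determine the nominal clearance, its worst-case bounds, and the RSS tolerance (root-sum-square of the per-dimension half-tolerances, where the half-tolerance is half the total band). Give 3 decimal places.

nominal=-24.920 wc=[-27.007,-22.079] rss=0.869

Stack each dimension's contribution:
  +A: nom +10.800 → Σnom=10.800; wc +0.031/-0.212 → slack +0.031/-0.212; half-tol=0.121, Σhalf²=0.014762
  +B: nom +3.700 → Σnom=14.500; wc +0.290/-0.080 → slack +0.321/-0.292; half-tol=0.185, Σhalf²=0.048987
  -C: nom -40.100 → Σnom=-25.600; wc +0.441/-0.220 → slack +0.762/-0.512; half-tol=0.331, Σhalf²=0.158218
  -D: nom -12.870 → Σnom=-38.470; wc +0.490/-0.130 → slack +1.252/-0.642; half-tol=0.310, Σhalf²=0.254318
  +E: nom +15.500 → Σnom=-22.970; wc +0.271/-0.271 → slack +1.523/-0.913; half-tol=0.271, Σhalf²=0.327759
  -F: nom -23.900 → Σnom=-46.870; wc +0.424/-0.480 → slack +1.947/-1.393; half-tol=0.452, Σhalf²=0.532062
  +G: nom +36.090 → Σnom=-10.780; wc +0.054/-0.054 → slack +2.001/-1.447; half-tol=0.054, Σhalf²=0.534979
  -H: nom -1.400 → Σnom=-12.180; wc +0.310/-0.340 → slack +2.311/-1.787; half-tol=0.325, Σhalf²=0.640603
  -I: nom -7.140 → Σnom=-19.320; wc +0.440/-0.210 → slack +2.751/-1.997; half-tol=0.325, Σhalf²=0.746228
  -J: nom -5.600 → Σnom=-24.920; wc +0.090/-0.090 → slack +2.841/-2.087; half-tol=0.090, Σhalf²=0.754328
Nominal = -24.920. Worst-case = [-24.920 - 2.087, -24.920 + 2.841] = [-27.007, -22.079]. RSS = √0.754328 = 0.869.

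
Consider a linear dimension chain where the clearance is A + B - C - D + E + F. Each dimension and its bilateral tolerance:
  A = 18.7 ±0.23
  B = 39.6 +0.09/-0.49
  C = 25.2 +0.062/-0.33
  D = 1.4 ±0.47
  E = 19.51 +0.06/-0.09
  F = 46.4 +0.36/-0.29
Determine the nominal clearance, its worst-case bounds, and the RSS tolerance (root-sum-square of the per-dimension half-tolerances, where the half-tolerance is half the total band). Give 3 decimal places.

nominal=97.610 wc=[95.978,99.150] rss=0.712

Stack each dimension's contribution:
  +A: nom +18.700 → Σnom=18.700; wc +0.230/-0.230 → slack +0.230/-0.230; half-tol=0.230, Σhalf²=0.052900
  +B: nom +39.600 → Σnom=58.300; wc +0.090/-0.490 → slack +0.320/-0.720; half-tol=0.290, Σhalf²=0.137000
  -C: nom -25.200 → Σnom=33.100; wc +0.330/-0.062 → slack +0.650/-0.782; half-tol=0.196, Σhalf²=0.175416
  -D: nom -1.400 → Σnom=31.700; wc +0.470/-0.470 → slack +1.120/-1.252; half-tol=0.470, Σhalf²=0.396316
  +E: nom +19.510 → Σnom=51.210; wc +0.060/-0.090 → slack +1.180/-1.342; half-tol=0.075, Σhalf²=0.401941
  +F: nom +46.400 → Σnom=97.610; wc +0.360/-0.290 → slack +1.540/-1.632; half-tol=0.325, Σhalf²=0.507566
Nominal = 97.610. Worst-case = [97.610 - 1.632, 97.610 + 1.540] = [95.978, 99.150]. RSS = √0.507566 = 0.712.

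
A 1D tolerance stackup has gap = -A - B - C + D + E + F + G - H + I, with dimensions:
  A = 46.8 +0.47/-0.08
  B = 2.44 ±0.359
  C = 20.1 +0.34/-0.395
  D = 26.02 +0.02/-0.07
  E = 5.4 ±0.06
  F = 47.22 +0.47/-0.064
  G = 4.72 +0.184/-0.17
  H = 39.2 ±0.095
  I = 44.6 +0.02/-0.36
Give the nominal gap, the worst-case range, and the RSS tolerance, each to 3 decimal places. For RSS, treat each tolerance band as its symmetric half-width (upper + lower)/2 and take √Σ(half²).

Stack each dimension's contribution:
  -A: nom -46.800 → Σnom=-46.800; wc +0.080/-0.470 → slack +0.080/-0.470; half-tol=0.275, Σhalf²=0.075625
  -B: nom -2.440 → Σnom=-49.240; wc +0.359/-0.359 → slack +0.439/-0.829; half-tol=0.359, Σhalf²=0.204506
  -C: nom -20.100 → Σnom=-69.340; wc +0.395/-0.340 → slack +0.834/-1.169; half-tol=0.368, Σhalf²=0.339562
  +D: nom +26.020 → Σnom=-43.320; wc +0.020/-0.070 → slack +0.854/-1.239; half-tol=0.045, Σhalf²=0.341587
  +E: nom +5.400 → Σnom=-37.920; wc +0.060/-0.060 → slack +0.914/-1.299; half-tol=0.060, Σhalf²=0.345187
  +F: nom +47.220 → Σnom=9.300; wc +0.470/-0.064 → slack +1.384/-1.363; half-tol=0.267, Σhalf²=0.416476
  +G: nom +4.720 → Σnom=14.020; wc +0.184/-0.170 → slack +1.568/-1.533; half-tol=0.177, Σhalf²=0.447805
  -H: nom -39.200 → Σnom=-25.180; wc +0.095/-0.095 → slack +1.663/-1.628; half-tol=0.095, Σhalf²=0.456830
  +I: nom +44.600 → Σnom=19.420; wc +0.020/-0.360 → slack +1.683/-1.988; half-tol=0.190, Σhalf²=0.492930
Nominal = 19.420. Worst-case = [19.420 - 1.988, 19.420 + 1.683] = [17.432, 21.103]. RSS = √0.492930 = 0.702.

nominal=19.420 wc=[17.432,21.103] rss=0.702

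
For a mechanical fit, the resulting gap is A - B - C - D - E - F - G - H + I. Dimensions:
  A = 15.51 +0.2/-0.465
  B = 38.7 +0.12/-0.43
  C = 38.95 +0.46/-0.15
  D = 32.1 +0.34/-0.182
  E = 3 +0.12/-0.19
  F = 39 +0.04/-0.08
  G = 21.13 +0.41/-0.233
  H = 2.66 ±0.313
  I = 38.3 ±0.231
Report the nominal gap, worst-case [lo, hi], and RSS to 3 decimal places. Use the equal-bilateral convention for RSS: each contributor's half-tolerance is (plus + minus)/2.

nominal=-121.730 wc=[-124.229,-119.721] rss=0.794

Stack each dimension's contribution:
  +A: nom +15.510 → Σnom=15.510; wc +0.200/-0.465 → slack +0.200/-0.465; half-tol=0.333, Σhalf²=0.110556
  -B: nom -38.700 → Σnom=-23.190; wc +0.430/-0.120 → slack +0.630/-0.585; half-tol=0.275, Σhalf²=0.186181
  -C: nom -38.950 → Σnom=-62.140; wc +0.150/-0.460 → slack +0.780/-1.045; half-tol=0.305, Σhalf²=0.279206
  -D: nom -32.100 → Σnom=-94.240; wc +0.182/-0.340 → slack +0.962/-1.385; half-tol=0.261, Σhalf²=0.347327
  -E: nom -3.000 → Σnom=-97.240; wc +0.190/-0.120 → slack +1.152/-1.505; half-tol=0.155, Σhalf²=0.371352
  -F: nom -39.000 → Σnom=-136.240; wc +0.080/-0.040 → slack +1.232/-1.545; half-tol=0.060, Σhalf²=0.374952
  -G: nom -21.130 → Σnom=-157.370; wc +0.233/-0.410 → slack +1.465/-1.955; half-tol=0.322, Σhalf²=0.478314
  -H: nom -2.660 → Σnom=-160.030; wc +0.313/-0.313 → slack +1.778/-2.268; half-tol=0.313, Σhalf²=0.576283
  +I: nom +38.300 → Σnom=-121.730; wc +0.231/-0.231 → slack +2.009/-2.499; half-tol=0.231, Σhalf²=0.629644
Nominal = -121.730. Worst-case = [-121.730 - 2.499, -121.730 + 2.009] = [-124.229, -119.721]. RSS = √0.629644 = 0.794.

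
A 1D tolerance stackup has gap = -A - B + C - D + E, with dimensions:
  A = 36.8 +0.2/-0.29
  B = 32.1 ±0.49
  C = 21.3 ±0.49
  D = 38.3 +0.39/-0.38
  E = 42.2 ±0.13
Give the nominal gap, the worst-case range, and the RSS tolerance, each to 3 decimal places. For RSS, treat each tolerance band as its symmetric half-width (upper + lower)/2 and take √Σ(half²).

Stack each dimension's contribution:
  -A: nom -36.800 → Σnom=-36.800; wc +0.290/-0.200 → slack +0.290/-0.200; half-tol=0.245, Σhalf²=0.060025
  -B: nom -32.100 → Σnom=-68.900; wc +0.490/-0.490 → slack +0.780/-0.690; half-tol=0.490, Σhalf²=0.300125
  +C: nom +21.300 → Σnom=-47.600; wc +0.490/-0.490 → slack +1.270/-1.180; half-tol=0.490, Σhalf²=0.540225
  -D: nom -38.300 → Σnom=-85.900; wc +0.380/-0.390 → slack +1.650/-1.570; half-tol=0.385, Σhalf²=0.688450
  +E: nom +42.200 → Σnom=-43.700; wc +0.130/-0.130 → slack +1.780/-1.700; half-tol=0.130, Σhalf²=0.705350
Nominal = -43.700. Worst-case = [-43.700 - 1.700, -43.700 + 1.780] = [-45.400, -41.920]. RSS = √0.705350 = 0.840.

nominal=-43.700 wc=[-45.400,-41.920] rss=0.840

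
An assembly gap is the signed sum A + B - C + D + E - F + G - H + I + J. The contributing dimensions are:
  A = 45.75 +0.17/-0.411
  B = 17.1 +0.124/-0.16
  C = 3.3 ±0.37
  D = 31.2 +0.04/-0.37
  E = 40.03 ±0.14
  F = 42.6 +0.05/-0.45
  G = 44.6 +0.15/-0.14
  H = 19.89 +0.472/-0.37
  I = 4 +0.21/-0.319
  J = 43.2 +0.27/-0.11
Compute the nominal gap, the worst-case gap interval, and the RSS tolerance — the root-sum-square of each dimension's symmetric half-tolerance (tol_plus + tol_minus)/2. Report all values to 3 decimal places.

nominal=160.090 wc=[157.548,162.384] rss=0.818

Stack each dimension's contribution:
  +A: nom +45.750 → Σnom=45.750; wc +0.170/-0.411 → slack +0.170/-0.411; half-tol=0.290, Σhalf²=0.084390
  +B: nom +17.100 → Σnom=62.850; wc +0.124/-0.160 → slack +0.294/-0.571; half-tol=0.142, Σhalf²=0.104554
  -C: nom -3.300 → Σnom=59.550; wc +0.370/-0.370 → slack +0.664/-0.941; half-tol=0.370, Σhalf²=0.241454
  +D: nom +31.200 → Σnom=90.750; wc +0.040/-0.370 → slack +0.704/-1.311; half-tol=0.205, Σhalf²=0.283479
  +E: nom +40.030 → Σnom=130.780; wc +0.140/-0.140 → slack +0.844/-1.451; half-tol=0.140, Σhalf²=0.303079
  -F: nom -42.600 → Σnom=88.180; wc +0.450/-0.050 → slack +1.294/-1.501; half-tol=0.250, Σhalf²=0.365579
  +G: nom +44.600 → Σnom=132.780; wc +0.150/-0.140 → slack +1.444/-1.641; half-tol=0.145, Σhalf²=0.386604
  -H: nom -19.890 → Σnom=112.890; wc +0.370/-0.472 → slack +1.814/-2.113; half-tol=0.421, Σhalf²=0.563845
  +I: nom +4.000 → Σnom=116.890; wc +0.210/-0.319 → slack +2.024/-2.432; half-tol=0.265, Σhalf²=0.633806
  +J: nom +43.200 → Σnom=160.090; wc +0.270/-0.110 → slack +2.294/-2.542; half-tol=0.190, Σhalf²=0.669906
Nominal = 160.090. Worst-case = [160.090 - 2.542, 160.090 + 2.294] = [157.548, 162.384]. RSS = √0.669906 = 0.818.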